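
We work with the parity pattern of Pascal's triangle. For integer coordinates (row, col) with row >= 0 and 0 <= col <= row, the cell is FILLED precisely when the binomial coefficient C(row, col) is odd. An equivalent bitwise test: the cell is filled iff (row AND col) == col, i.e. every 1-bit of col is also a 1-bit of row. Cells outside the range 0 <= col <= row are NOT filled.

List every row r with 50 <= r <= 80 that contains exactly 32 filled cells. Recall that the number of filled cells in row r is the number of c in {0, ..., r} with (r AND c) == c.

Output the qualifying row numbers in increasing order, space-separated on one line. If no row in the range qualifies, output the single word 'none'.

Row r has 2^popcount(r) filled cells, so we need popcount(r) = log2(32) = 5.
Scan r = 50..80 and keep those with exactly 5 one-bits:
r=50=110010 popcount=3 -> skip
r=51=110011 popcount=4 -> skip
r=52=110100 popcount=3 -> skip
r=53=110101 popcount=4 -> skip
r=54=110110 popcount=4 -> skip
r=55=110111 popcount=5 -> KEEP
r=56=111000 popcount=3 -> skip
r=57=111001 popcount=4 -> skip
r=58=111010 popcount=4 -> skip
r=59=111011 popcount=5 -> KEEP
r=60=111100 popcount=4 -> skip
r=61=111101 popcount=5 -> KEEP
r=62=111110 popcount=5 -> KEEP
r=63=111111 popcount=6 -> skip
r=64=1000000 popcount=1 -> skip
r=65=1000001 popcount=2 -> skip
r=66=1000010 popcount=2 -> skip
r=67=1000011 popcount=3 -> skip
r=68=1000100 popcount=2 -> skip
r=69=1000101 popcount=3 -> skip
r=70=1000110 popcount=3 -> skip
r=71=1000111 popcount=4 -> skip
r=72=1001000 popcount=2 -> skip
r=73=1001001 popcount=3 -> skip
r=74=1001010 popcount=3 -> skip
r=75=1001011 popcount=4 -> skip
r=76=1001100 popcount=3 -> skip
r=77=1001101 popcount=4 -> skip
r=78=1001110 popcount=4 -> skip
r=79=1001111 popcount=5 -> KEEP
r=80=1010000 popcount=2 -> skip
Kept rows: 55 59 61 62 79

Answer: 55 59 61 62 79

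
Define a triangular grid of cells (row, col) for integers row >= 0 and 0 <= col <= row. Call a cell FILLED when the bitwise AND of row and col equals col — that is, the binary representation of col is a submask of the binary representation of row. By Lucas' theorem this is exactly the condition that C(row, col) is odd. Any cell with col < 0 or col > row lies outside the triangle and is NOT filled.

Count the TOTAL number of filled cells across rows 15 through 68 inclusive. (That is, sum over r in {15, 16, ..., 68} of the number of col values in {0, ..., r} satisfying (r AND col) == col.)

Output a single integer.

r15=1111 pc4: +16 =16
r16=10000 pc1: +2 =18
r17=10001 pc2: +4 =22
r18=10010 pc2: +4 =26
r19=10011 pc3: +8 =34
r20=10100 pc2: +4 =38
r21=10101 pc3: +8 =46
r22=10110 pc3: +8 =54
r23=10111 pc4: +16 =70
r24=11000 pc2: +4 =74
r25=11001 pc3: +8 =82
r26=11010 pc3: +8 =90
r27=11011 pc4: +16 =106
r28=11100 pc3: +8 =114
r29=11101 pc4: +16 =130
r30=11110 pc4: +16 =146
r31=11111 pc5: +32 =178
r32=100000 pc1: +2 =180
r33=100001 pc2: +4 =184
r34=100010 pc2: +4 =188
r35=100011 pc3: +8 =196
r36=100100 pc2: +4 =200
r37=100101 pc3: +8 =208
r38=100110 pc3: +8 =216
r39=100111 pc4: +16 =232
r40=101000 pc2: +4 =236
r41=101001 pc3: +8 =244
r42=101010 pc3: +8 =252
r43=101011 pc4: +16 =268
r44=101100 pc3: +8 =276
r45=101101 pc4: +16 =292
r46=101110 pc4: +16 =308
r47=101111 pc5: +32 =340
r48=110000 pc2: +4 =344
r49=110001 pc3: +8 =352
r50=110010 pc3: +8 =360
r51=110011 pc4: +16 =376
r52=110100 pc3: +8 =384
r53=110101 pc4: +16 =400
r54=110110 pc4: +16 =416
r55=110111 pc5: +32 =448
r56=111000 pc3: +8 =456
r57=111001 pc4: +16 =472
r58=111010 pc4: +16 =488
r59=111011 pc5: +32 =520
r60=111100 pc4: +16 =536
r61=111101 pc5: +32 =568
r62=111110 pc5: +32 =600
r63=111111 pc6: +64 =664
r64=1000000 pc1: +2 =666
r65=1000001 pc2: +4 =670
r66=1000010 pc2: +4 =674
r67=1000011 pc3: +8 =682
r68=1000100 pc2: +4 =686

Answer: 686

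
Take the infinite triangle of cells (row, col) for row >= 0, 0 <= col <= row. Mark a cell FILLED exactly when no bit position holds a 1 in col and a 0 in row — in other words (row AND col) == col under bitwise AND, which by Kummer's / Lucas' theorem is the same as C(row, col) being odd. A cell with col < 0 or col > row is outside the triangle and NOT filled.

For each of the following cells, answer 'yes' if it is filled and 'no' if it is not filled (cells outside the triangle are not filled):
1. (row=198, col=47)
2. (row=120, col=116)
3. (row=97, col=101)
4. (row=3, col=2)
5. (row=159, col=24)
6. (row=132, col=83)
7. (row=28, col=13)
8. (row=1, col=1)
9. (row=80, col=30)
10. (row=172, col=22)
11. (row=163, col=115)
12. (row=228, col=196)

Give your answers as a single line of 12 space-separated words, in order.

(198,47): row=0b11000110, col=0b101111, row AND col = 0b110 = 6; 6 != 47 -> empty
(120,116): row=0b1111000, col=0b1110100, row AND col = 0b1110000 = 112; 112 != 116 -> empty
(97,101): col outside [0, 97] -> not filled
(3,2): row=0b11, col=0b10, row AND col = 0b10 = 2; 2 == 2 -> filled
(159,24): row=0b10011111, col=0b11000, row AND col = 0b11000 = 24; 24 == 24 -> filled
(132,83): row=0b10000100, col=0b1010011, row AND col = 0b0 = 0; 0 != 83 -> empty
(28,13): row=0b11100, col=0b1101, row AND col = 0b1100 = 12; 12 != 13 -> empty
(1,1): row=0b1, col=0b1, row AND col = 0b1 = 1; 1 == 1 -> filled
(80,30): row=0b1010000, col=0b11110, row AND col = 0b10000 = 16; 16 != 30 -> empty
(172,22): row=0b10101100, col=0b10110, row AND col = 0b100 = 4; 4 != 22 -> empty
(163,115): row=0b10100011, col=0b1110011, row AND col = 0b100011 = 35; 35 != 115 -> empty
(228,196): row=0b11100100, col=0b11000100, row AND col = 0b11000100 = 196; 196 == 196 -> filled

Answer: no no no yes yes no no yes no no no yes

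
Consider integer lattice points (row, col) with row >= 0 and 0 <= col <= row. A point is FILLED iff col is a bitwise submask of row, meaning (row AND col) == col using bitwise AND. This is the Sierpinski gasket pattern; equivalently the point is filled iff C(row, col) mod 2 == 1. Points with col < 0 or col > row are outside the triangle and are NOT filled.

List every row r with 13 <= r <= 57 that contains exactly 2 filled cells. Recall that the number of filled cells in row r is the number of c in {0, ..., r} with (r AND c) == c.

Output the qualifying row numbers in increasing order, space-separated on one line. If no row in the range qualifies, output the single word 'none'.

Answer: 16 32

Derivation:
Row r has 2^popcount(r) filled cells, so we need popcount(r) = log2(2) = 1.
Scan r = 13..57 and keep those with exactly 1 one-bits:
r=13=1101 popcount=3 -> skip
r=14=1110 popcount=3 -> skip
r=15=1111 popcount=4 -> skip
r=16=10000 popcount=1 -> KEEP
r=17=10001 popcount=2 -> skip
r=18=10010 popcount=2 -> skip
r=19=10011 popcount=3 -> skip
r=20=10100 popcount=2 -> skip
r=21=10101 popcount=3 -> skip
r=22=10110 popcount=3 -> skip
r=23=10111 popcount=4 -> skip
r=24=11000 popcount=2 -> skip
r=25=11001 popcount=3 -> skip
r=26=11010 popcount=3 -> skip
r=27=11011 popcount=4 -> skip
r=28=11100 popcount=3 -> skip
r=29=11101 popcount=4 -> skip
r=30=11110 popcount=4 -> skip
r=31=11111 popcount=5 -> skip
r=32=100000 popcount=1 -> KEEP
r=33=100001 popcount=2 -> skip
r=34=100010 popcount=2 -> skip
r=35=100011 popcount=3 -> skip
r=36=100100 popcount=2 -> skip
r=37=100101 popcount=3 -> skip
r=38=100110 popcount=3 -> skip
r=39=100111 popcount=4 -> skip
r=40=101000 popcount=2 -> skip
r=41=101001 popcount=3 -> skip
r=42=101010 popcount=3 -> skip
r=43=101011 popcount=4 -> skip
r=44=101100 popcount=3 -> skip
r=45=101101 popcount=4 -> skip
r=46=101110 popcount=4 -> skip
r=47=101111 popcount=5 -> skip
r=48=110000 popcount=2 -> skip
r=49=110001 popcount=3 -> skip
r=50=110010 popcount=3 -> skip
r=51=110011 popcount=4 -> skip
r=52=110100 popcount=3 -> skip
r=53=110101 popcount=4 -> skip
r=54=110110 popcount=4 -> skip
r=55=110111 popcount=5 -> skip
r=56=111000 popcount=3 -> skip
r=57=111001 popcount=4 -> skip
Kept rows: 16 32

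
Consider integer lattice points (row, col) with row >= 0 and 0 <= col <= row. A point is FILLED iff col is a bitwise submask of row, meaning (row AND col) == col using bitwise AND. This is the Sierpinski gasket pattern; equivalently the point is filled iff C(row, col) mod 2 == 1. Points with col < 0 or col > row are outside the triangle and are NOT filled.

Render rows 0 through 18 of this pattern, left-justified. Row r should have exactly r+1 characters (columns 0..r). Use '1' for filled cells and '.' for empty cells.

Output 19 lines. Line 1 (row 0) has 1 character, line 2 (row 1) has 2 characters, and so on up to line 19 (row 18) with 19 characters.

Answer: 1
11
1.1
1111
1...1
11..11
1.1.1.1
11111111
1.......1
11......11
1.1.....1.1
1111....1111
1...1...1...1
11..11..11..11
1.1.1.1.1.1.1.1
1111111111111111
1...............1
11..............11
1.1.............1.1

Derivation:
r0=0: 1
r1=1: 11
r2=10: 1.1
r3=11: 1111
r4=100: 1...1
r5=101: 11..11
r6=110: 1.1.1.1
r7=111: 11111111
r8=1000: 1.......1
r9=1001: 11......11
r10=1010: 1.1.....1.1
r11=1011: 1111....1111
r12=1100: 1...1...1...1
r13=1101: 11..11..11..11
r14=1110: 1.1.1.1.1.1.1.1
r15=1111: 1111111111111111
r16=10000: 1...............1
r17=10001: 11..............11
r18=10010: 1.1.............1.1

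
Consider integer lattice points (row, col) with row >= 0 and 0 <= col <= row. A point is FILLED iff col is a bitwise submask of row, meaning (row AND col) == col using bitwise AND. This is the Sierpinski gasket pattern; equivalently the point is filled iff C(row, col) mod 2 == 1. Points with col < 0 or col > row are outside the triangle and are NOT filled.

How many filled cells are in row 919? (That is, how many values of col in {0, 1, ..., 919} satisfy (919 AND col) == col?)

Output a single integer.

919 in binary = 1110010111
popcount(919) = number of 1-bits in 1110010111 = 7
A col c satisfies (919 AND c) == c iff every set bit of c is also set in 919; each of the 7 set bits of 919 can independently be on or off in c.
count = 2^7 = 128

Answer: 128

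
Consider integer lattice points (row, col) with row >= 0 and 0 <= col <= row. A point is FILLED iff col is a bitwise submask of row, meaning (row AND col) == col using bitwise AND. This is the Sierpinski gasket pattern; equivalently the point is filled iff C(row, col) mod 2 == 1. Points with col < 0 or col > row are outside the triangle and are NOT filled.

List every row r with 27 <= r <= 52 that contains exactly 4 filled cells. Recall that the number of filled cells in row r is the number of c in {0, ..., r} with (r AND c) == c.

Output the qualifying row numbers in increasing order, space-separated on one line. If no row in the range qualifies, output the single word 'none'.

Row r has 2^popcount(r) filled cells, so we need popcount(r) = log2(4) = 2.
Scan r = 27..52 and keep those with exactly 2 one-bits:
r=27=11011 popcount=4 -> skip
r=28=11100 popcount=3 -> skip
r=29=11101 popcount=4 -> skip
r=30=11110 popcount=4 -> skip
r=31=11111 popcount=5 -> skip
r=32=100000 popcount=1 -> skip
r=33=100001 popcount=2 -> KEEP
r=34=100010 popcount=2 -> KEEP
r=35=100011 popcount=3 -> skip
r=36=100100 popcount=2 -> KEEP
r=37=100101 popcount=3 -> skip
r=38=100110 popcount=3 -> skip
r=39=100111 popcount=4 -> skip
r=40=101000 popcount=2 -> KEEP
r=41=101001 popcount=3 -> skip
r=42=101010 popcount=3 -> skip
r=43=101011 popcount=4 -> skip
r=44=101100 popcount=3 -> skip
r=45=101101 popcount=4 -> skip
r=46=101110 popcount=4 -> skip
r=47=101111 popcount=5 -> skip
r=48=110000 popcount=2 -> KEEP
r=49=110001 popcount=3 -> skip
r=50=110010 popcount=3 -> skip
r=51=110011 popcount=4 -> skip
r=52=110100 popcount=3 -> skip
Kept rows: 33 34 36 40 48

Answer: 33 34 36 40 48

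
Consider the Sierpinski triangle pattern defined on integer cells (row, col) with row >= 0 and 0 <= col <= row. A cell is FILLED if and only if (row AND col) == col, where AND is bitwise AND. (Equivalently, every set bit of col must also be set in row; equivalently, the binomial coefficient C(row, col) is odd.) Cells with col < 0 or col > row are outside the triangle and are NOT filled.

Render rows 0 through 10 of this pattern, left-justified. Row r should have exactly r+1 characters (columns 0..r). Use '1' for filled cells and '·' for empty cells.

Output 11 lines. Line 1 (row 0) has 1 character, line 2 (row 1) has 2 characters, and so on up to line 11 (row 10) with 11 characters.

Answer: 1
11
1·1
1111
1···1
11··11
1·1·1·1
11111111
1·······1
11······11
1·1·····1·1

Derivation:
r0=0: 1
r1=1: 11
r2=10: 1·1
r3=11: 1111
r4=100: 1···1
r5=101: 11··11
r6=110: 1·1·1·1
r7=111: 11111111
r8=1000: 1·······1
r9=1001: 11······11
r10=1010: 1·1·····1·1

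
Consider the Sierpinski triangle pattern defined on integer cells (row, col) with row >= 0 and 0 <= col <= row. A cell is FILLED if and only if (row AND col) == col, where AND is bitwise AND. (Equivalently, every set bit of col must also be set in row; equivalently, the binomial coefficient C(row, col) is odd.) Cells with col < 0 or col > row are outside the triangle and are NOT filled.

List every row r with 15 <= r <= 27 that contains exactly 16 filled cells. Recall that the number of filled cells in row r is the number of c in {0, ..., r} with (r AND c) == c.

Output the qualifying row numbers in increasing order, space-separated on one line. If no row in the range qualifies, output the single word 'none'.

Row r has 2^popcount(r) filled cells, so we need popcount(r) = log2(16) = 4.
Scan r = 15..27 and keep those with exactly 4 one-bits:
r=15=1111 popcount=4 -> KEEP
r=16=10000 popcount=1 -> skip
r=17=10001 popcount=2 -> skip
r=18=10010 popcount=2 -> skip
r=19=10011 popcount=3 -> skip
r=20=10100 popcount=2 -> skip
r=21=10101 popcount=3 -> skip
r=22=10110 popcount=3 -> skip
r=23=10111 popcount=4 -> KEEP
r=24=11000 popcount=2 -> skip
r=25=11001 popcount=3 -> skip
r=26=11010 popcount=3 -> skip
r=27=11011 popcount=4 -> KEEP
Kept rows: 15 23 27

Answer: 15 23 27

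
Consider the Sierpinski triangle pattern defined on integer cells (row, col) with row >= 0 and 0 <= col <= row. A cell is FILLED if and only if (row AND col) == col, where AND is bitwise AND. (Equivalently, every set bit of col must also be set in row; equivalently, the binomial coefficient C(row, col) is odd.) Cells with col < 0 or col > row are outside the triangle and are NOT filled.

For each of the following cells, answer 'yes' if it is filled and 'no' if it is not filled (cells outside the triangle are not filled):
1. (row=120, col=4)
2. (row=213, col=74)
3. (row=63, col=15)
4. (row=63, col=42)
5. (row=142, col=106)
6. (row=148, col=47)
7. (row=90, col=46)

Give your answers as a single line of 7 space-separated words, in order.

(120,4): row=0b1111000, col=0b100, row AND col = 0b0 = 0; 0 != 4 -> empty
(213,74): row=0b11010101, col=0b1001010, row AND col = 0b1000000 = 64; 64 != 74 -> empty
(63,15): row=0b111111, col=0b1111, row AND col = 0b1111 = 15; 15 == 15 -> filled
(63,42): row=0b111111, col=0b101010, row AND col = 0b101010 = 42; 42 == 42 -> filled
(142,106): row=0b10001110, col=0b1101010, row AND col = 0b1010 = 10; 10 != 106 -> empty
(148,47): row=0b10010100, col=0b101111, row AND col = 0b100 = 4; 4 != 47 -> empty
(90,46): row=0b1011010, col=0b101110, row AND col = 0b1010 = 10; 10 != 46 -> empty

Answer: no no yes yes no no no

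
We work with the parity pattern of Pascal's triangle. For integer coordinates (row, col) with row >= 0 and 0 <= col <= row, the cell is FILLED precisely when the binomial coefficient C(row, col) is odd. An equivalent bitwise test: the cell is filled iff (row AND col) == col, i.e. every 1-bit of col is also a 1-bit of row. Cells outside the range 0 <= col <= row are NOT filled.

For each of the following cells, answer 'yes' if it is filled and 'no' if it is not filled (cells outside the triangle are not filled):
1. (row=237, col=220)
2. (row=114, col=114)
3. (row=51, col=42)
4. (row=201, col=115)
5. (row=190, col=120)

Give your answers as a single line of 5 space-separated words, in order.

(237,220): row=0b11101101, col=0b11011100, row AND col = 0b11001100 = 204; 204 != 220 -> empty
(114,114): row=0b1110010, col=0b1110010, row AND col = 0b1110010 = 114; 114 == 114 -> filled
(51,42): row=0b110011, col=0b101010, row AND col = 0b100010 = 34; 34 != 42 -> empty
(201,115): row=0b11001001, col=0b1110011, row AND col = 0b1000001 = 65; 65 != 115 -> empty
(190,120): row=0b10111110, col=0b1111000, row AND col = 0b111000 = 56; 56 != 120 -> empty

Answer: no yes no no no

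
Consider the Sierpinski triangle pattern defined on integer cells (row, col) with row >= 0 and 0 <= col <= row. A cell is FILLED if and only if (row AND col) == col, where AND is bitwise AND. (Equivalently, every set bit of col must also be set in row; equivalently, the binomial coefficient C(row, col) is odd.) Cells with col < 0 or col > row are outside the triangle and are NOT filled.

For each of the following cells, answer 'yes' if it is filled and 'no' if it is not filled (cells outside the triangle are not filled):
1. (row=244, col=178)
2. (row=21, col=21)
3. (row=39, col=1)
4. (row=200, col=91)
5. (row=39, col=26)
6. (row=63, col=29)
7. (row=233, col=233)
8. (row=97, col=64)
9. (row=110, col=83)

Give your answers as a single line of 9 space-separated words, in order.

Answer: no yes yes no no yes yes yes no

Derivation:
(244,178): row=0b11110100, col=0b10110010, row AND col = 0b10110000 = 176; 176 != 178 -> empty
(21,21): row=0b10101, col=0b10101, row AND col = 0b10101 = 21; 21 == 21 -> filled
(39,1): row=0b100111, col=0b1, row AND col = 0b1 = 1; 1 == 1 -> filled
(200,91): row=0b11001000, col=0b1011011, row AND col = 0b1001000 = 72; 72 != 91 -> empty
(39,26): row=0b100111, col=0b11010, row AND col = 0b10 = 2; 2 != 26 -> empty
(63,29): row=0b111111, col=0b11101, row AND col = 0b11101 = 29; 29 == 29 -> filled
(233,233): row=0b11101001, col=0b11101001, row AND col = 0b11101001 = 233; 233 == 233 -> filled
(97,64): row=0b1100001, col=0b1000000, row AND col = 0b1000000 = 64; 64 == 64 -> filled
(110,83): row=0b1101110, col=0b1010011, row AND col = 0b1000010 = 66; 66 != 83 -> empty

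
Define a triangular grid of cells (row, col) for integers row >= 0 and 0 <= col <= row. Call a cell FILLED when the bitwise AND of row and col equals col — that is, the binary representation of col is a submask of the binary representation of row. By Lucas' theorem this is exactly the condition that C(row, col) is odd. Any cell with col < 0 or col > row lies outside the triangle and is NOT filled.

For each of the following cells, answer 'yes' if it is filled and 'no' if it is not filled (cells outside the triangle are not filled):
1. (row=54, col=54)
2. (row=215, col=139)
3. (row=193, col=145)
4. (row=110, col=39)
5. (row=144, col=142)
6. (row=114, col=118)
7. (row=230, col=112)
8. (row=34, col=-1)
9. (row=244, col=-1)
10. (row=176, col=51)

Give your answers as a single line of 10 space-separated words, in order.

(54,54): row=0b110110, col=0b110110, row AND col = 0b110110 = 54; 54 == 54 -> filled
(215,139): row=0b11010111, col=0b10001011, row AND col = 0b10000011 = 131; 131 != 139 -> empty
(193,145): row=0b11000001, col=0b10010001, row AND col = 0b10000001 = 129; 129 != 145 -> empty
(110,39): row=0b1101110, col=0b100111, row AND col = 0b100110 = 38; 38 != 39 -> empty
(144,142): row=0b10010000, col=0b10001110, row AND col = 0b10000000 = 128; 128 != 142 -> empty
(114,118): col outside [0, 114] -> not filled
(230,112): row=0b11100110, col=0b1110000, row AND col = 0b1100000 = 96; 96 != 112 -> empty
(34,-1): col outside [0, 34] -> not filled
(244,-1): col outside [0, 244] -> not filled
(176,51): row=0b10110000, col=0b110011, row AND col = 0b110000 = 48; 48 != 51 -> empty

Answer: yes no no no no no no no no no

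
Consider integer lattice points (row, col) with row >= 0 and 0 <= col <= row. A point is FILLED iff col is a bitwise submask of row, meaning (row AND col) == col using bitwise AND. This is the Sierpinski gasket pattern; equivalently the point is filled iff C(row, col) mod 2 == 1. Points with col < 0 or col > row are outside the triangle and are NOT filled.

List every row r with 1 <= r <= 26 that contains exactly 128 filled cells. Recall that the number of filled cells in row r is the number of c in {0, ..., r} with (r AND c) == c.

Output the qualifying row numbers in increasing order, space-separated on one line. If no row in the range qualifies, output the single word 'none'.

Row r has 2^popcount(r) filled cells, so we need popcount(r) = log2(128) = 7.
Scan r = 1..26 and keep those with exactly 7 one-bits:
r=1=1 popcount=1 -> skip
r=2=10 popcount=1 -> skip
r=3=11 popcount=2 -> skip
r=4=100 popcount=1 -> skip
r=5=101 popcount=2 -> skip
r=6=110 popcount=2 -> skip
r=7=111 popcount=3 -> skip
r=8=1000 popcount=1 -> skip
r=9=1001 popcount=2 -> skip
r=10=1010 popcount=2 -> skip
r=11=1011 popcount=3 -> skip
r=12=1100 popcount=2 -> skip
r=13=1101 popcount=3 -> skip
r=14=1110 popcount=3 -> skip
r=15=1111 popcount=4 -> skip
r=16=10000 popcount=1 -> skip
r=17=10001 popcount=2 -> skip
r=18=10010 popcount=2 -> skip
r=19=10011 popcount=3 -> skip
r=20=10100 popcount=2 -> skip
r=21=10101 popcount=3 -> skip
r=22=10110 popcount=3 -> skip
r=23=10111 popcount=4 -> skip
r=24=11000 popcount=2 -> skip
r=25=11001 popcount=3 -> skip
r=26=11010 popcount=3 -> skip
Kept rows: none

Answer: none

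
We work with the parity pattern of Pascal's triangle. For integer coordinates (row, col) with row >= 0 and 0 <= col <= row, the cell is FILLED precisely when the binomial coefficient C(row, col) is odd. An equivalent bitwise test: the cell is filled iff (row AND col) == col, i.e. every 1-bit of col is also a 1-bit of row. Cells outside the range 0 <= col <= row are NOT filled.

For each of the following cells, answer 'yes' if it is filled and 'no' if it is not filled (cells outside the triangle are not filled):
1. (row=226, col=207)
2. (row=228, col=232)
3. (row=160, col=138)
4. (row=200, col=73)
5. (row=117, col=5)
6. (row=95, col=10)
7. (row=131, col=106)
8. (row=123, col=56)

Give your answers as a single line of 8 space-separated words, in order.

(226,207): row=0b11100010, col=0b11001111, row AND col = 0b11000010 = 194; 194 != 207 -> empty
(228,232): col outside [0, 228] -> not filled
(160,138): row=0b10100000, col=0b10001010, row AND col = 0b10000000 = 128; 128 != 138 -> empty
(200,73): row=0b11001000, col=0b1001001, row AND col = 0b1001000 = 72; 72 != 73 -> empty
(117,5): row=0b1110101, col=0b101, row AND col = 0b101 = 5; 5 == 5 -> filled
(95,10): row=0b1011111, col=0b1010, row AND col = 0b1010 = 10; 10 == 10 -> filled
(131,106): row=0b10000011, col=0b1101010, row AND col = 0b10 = 2; 2 != 106 -> empty
(123,56): row=0b1111011, col=0b111000, row AND col = 0b111000 = 56; 56 == 56 -> filled

Answer: no no no no yes yes no yes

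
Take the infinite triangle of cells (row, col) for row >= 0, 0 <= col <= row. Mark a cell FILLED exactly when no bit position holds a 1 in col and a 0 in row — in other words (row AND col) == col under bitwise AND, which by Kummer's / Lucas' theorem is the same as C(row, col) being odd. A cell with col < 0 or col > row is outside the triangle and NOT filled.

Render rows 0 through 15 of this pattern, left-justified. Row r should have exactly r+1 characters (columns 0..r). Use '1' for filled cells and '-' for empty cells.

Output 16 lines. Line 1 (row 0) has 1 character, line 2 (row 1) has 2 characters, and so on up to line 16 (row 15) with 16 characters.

Answer: 1
11
1-1
1111
1---1
11--11
1-1-1-1
11111111
1-------1
11------11
1-1-----1-1
1111----1111
1---1---1---1
11--11--11--11
1-1-1-1-1-1-1-1
1111111111111111

Derivation:
r0=0: 1
r1=1: 11
r2=10: 1-1
r3=11: 1111
r4=100: 1---1
r5=101: 11--11
r6=110: 1-1-1-1
r7=111: 11111111
r8=1000: 1-------1
r9=1001: 11------11
r10=1010: 1-1-----1-1
r11=1011: 1111----1111
r12=1100: 1---1---1---1
r13=1101: 11--11--11--11
r14=1110: 1-1-1-1-1-1-1-1
r15=1111: 1111111111111111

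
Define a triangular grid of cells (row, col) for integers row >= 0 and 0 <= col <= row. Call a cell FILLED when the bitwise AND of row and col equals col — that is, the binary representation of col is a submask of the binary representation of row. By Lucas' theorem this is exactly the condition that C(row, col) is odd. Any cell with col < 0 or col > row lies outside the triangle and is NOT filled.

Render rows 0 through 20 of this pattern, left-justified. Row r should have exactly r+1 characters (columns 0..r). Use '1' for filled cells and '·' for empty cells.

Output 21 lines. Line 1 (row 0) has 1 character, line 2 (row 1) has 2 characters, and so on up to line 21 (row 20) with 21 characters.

Answer: 1
11
1·1
1111
1···1
11··11
1·1·1·1
11111111
1·······1
11······11
1·1·····1·1
1111····1111
1···1···1···1
11··11··11··11
1·1·1·1·1·1·1·1
1111111111111111
1···············1
11··············11
1·1·············1·1
1111············1111
1···1···········1···1

Derivation:
r0=0: 1
r1=1: 11
r2=10: 1·1
r3=11: 1111
r4=100: 1···1
r5=101: 11··11
r6=110: 1·1·1·1
r7=111: 11111111
r8=1000: 1·······1
r9=1001: 11······11
r10=1010: 1·1·····1·1
r11=1011: 1111····1111
r12=1100: 1···1···1···1
r13=1101: 11··11··11··11
r14=1110: 1·1·1·1·1·1·1·1
r15=1111: 1111111111111111
r16=10000: 1···············1
r17=10001: 11··············11
r18=10010: 1·1·············1·1
r19=10011: 1111············1111
r20=10100: 1···1···········1···1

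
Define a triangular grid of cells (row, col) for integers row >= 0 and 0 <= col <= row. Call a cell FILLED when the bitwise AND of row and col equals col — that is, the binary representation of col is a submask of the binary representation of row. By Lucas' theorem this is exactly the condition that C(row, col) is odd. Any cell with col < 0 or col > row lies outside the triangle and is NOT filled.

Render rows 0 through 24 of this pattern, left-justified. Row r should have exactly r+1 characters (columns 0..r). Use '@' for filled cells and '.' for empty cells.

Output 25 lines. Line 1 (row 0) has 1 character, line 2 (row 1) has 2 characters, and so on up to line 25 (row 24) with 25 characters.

r0=0: @
r1=1: @@
r2=10: @.@
r3=11: @@@@
r4=100: @...@
r5=101: @@..@@
r6=110: @.@.@.@
r7=111: @@@@@@@@
r8=1000: @.......@
r9=1001: @@......@@
r10=1010: @.@.....@.@
r11=1011: @@@@....@@@@
r12=1100: @...@...@...@
r13=1101: @@..@@..@@..@@
r14=1110: @.@.@.@.@.@.@.@
r15=1111: @@@@@@@@@@@@@@@@
r16=10000: @...............@
r17=10001: @@..............@@
r18=10010: @.@.............@.@
r19=10011: @@@@............@@@@
r20=10100: @...@...........@...@
r21=10101: @@..@@..........@@..@@
r22=10110: @.@.@.@.........@.@.@.@
r23=10111: @@@@@@@@........@@@@@@@@
r24=11000: @.......@.......@.......@

Answer: @
@@
@.@
@@@@
@...@
@@..@@
@.@.@.@
@@@@@@@@
@.......@
@@......@@
@.@.....@.@
@@@@....@@@@
@...@...@...@
@@..@@..@@..@@
@.@.@.@.@.@.@.@
@@@@@@@@@@@@@@@@
@...............@
@@..............@@
@.@.............@.@
@@@@............@@@@
@...@...........@...@
@@..@@..........@@..@@
@.@.@.@.........@.@.@.@
@@@@@@@@........@@@@@@@@
@.......@.......@.......@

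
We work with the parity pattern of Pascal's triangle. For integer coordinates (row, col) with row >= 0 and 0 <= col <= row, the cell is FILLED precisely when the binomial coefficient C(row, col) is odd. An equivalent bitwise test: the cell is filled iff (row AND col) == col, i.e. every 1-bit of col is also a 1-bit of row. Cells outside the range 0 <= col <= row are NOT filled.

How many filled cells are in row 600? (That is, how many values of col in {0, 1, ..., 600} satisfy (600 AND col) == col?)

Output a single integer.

600 in binary = 1001011000
popcount(600) = number of 1-bits in 1001011000 = 4
A col c satisfies (600 AND c) == c iff every set bit of c is also set in 600; each of the 4 set bits of 600 can independently be on or off in c.
count = 2^4 = 16

Answer: 16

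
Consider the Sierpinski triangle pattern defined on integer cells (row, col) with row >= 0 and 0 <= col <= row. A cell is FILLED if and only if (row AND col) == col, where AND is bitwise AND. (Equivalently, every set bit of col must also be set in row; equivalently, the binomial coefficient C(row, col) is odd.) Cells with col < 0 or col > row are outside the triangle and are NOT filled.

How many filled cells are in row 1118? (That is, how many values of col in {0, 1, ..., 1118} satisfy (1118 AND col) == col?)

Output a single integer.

Answer: 64

Derivation:
1118 in binary = 10001011110
popcount(1118) = number of 1-bits in 10001011110 = 6
A col c satisfies (1118 AND c) == c iff every set bit of c is also set in 1118; each of the 6 set bits of 1118 can independently be on or off in c.
count = 2^6 = 64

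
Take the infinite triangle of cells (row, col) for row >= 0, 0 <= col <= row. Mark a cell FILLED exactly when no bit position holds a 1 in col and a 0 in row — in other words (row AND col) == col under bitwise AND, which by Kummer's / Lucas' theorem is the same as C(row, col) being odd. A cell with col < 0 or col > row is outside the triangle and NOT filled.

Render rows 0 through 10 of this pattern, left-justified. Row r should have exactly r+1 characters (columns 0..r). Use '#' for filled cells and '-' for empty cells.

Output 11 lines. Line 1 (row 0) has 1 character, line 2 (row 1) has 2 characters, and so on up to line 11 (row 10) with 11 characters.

r0=0: #
r1=1: ##
r2=10: #-#
r3=11: ####
r4=100: #---#
r5=101: ##--##
r6=110: #-#-#-#
r7=111: ########
r8=1000: #-------#
r9=1001: ##------##
r10=1010: #-#-----#-#

Answer: #
##
#-#
####
#---#
##--##
#-#-#-#
########
#-------#
##------##
#-#-----#-#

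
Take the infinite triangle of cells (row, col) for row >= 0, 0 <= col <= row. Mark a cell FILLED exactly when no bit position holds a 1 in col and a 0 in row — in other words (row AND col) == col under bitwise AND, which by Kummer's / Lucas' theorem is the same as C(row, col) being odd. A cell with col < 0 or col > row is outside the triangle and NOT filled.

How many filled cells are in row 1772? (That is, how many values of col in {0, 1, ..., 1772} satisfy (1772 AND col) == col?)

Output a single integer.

1772 in binary = 11011101100
popcount(1772) = number of 1-bits in 11011101100 = 7
A col c satisfies (1772 AND c) == c iff every set bit of c is also set in 1772; each of the 7 set bits of 1772 can independently be on or off in c.
count = 2^7 = 128

Answer: 128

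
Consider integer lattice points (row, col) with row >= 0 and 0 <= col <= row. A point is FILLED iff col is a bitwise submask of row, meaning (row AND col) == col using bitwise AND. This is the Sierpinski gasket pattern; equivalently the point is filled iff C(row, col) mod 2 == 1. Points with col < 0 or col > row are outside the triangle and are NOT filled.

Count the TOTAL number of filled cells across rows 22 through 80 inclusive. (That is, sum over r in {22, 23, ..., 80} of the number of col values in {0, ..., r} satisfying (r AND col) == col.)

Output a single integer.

r22=10110 pc3: +8 =8
r23=10111 pc4: +16 =24
r24=11000 pc2: +4 =28
r25=11001 pc3: +8 =36
r26=11010 pc3: +8 =44
r27=11011 pc4: +16 =60
r28=11100 pc3: +8 =68
r29=11101 pc4: +16 =84
r30=11110 pc4: +16 =100
r31=11111 pc5: +32 =132
r32=100000 pc1: +2 =134
r33=100001 pc2: +4 =138
r34=100010 pc2: +4 =142
r35=100011 pc3: +8 =150
r36=100100 pc2: +4 =154
r37=100101 pc3: +8 =162
r38=100110 pc3: +8 =170
r39=100111 pc4: +16 =186
r40=101000 pc2: +4 =190
r41=101001 pc3: +8 =198
r42=101010 pc3: +8 =206
r43=101011 pc4: +16 =222
r44=101100 pc3: +8 =230
r45=101101 pc4: +16 =246
r46=101110 pc4: +16 =262
r47=101111 pc5: +32 =294
r48=110000 pc2: +4 =298
r49=110001 pc3: +8 =306
r50=110010 pc3: +8 =314
r51=110011 pc4: +16 =330
r52=110100 pc3: +8 =338
r53=110101 pc4: +16 =354
r54=110110 pc4: +16 =370
r55=110111 pc5: +32 =402
r56=111000 pc3: +8 =410
r57=111001 pc4: +16 =426
r58=111010 pc4: +16 =442
r59=111011 pc5: +32 =474
r60=111100 pc4: +16 =490
r61=111101 pc5: +32 =522
r62=111110 pc5: +32 =554
r63=111111 pc6: +64 =618
r64=1000000 pc1: +2 =620
r65=1000001 pc2: +4 =624
r66=1000010 pc2: +4 =628
r67=1000011 pc3: +8 =636
r68=1000100 pc2: +4 =640
r69=1000101 pc3: +8 =648
r70=1000110 pc3: +8 =656
r71=1000111 pc4: +16 =672
r72=1001000 pc2: +4 =676
r73=1001001 pc3: +8 =684
r74=1001010 pc3: +8 =692
r75=1001011 pc4: +16 =708
r76=1001100 pc3: +8 =716
r77=1001101 pc4: +16 =732
r78=1001110 pc4: +16 =748
r79=1001111 pc5: +32 =780
r80=1010000 pc2: +4 =784

Answer: 784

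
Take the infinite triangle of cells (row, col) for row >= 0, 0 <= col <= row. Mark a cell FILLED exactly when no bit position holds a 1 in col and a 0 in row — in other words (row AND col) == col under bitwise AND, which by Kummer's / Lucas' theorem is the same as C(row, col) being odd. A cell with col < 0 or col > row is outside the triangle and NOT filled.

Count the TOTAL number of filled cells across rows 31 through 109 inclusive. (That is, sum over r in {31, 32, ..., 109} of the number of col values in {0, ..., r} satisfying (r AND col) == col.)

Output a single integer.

r31=11111 pc5: +32 =32
r32=100000 pc1: +2 =34
r33=100001 pc2: +4 =38
r34=100010 pc2: +4 =42
r35=100011 pc3: +8 =50
r36=100100 pc2: +4 =54
r37=100101 pc3: +8 =62
r38=100110 pc3: +8 =70
r39=100111 pc4: +16 =86
r40=101000 pc2: +4 =90
r41=101001 pc3: +8 =98
r42=101010 pc3: +8 =106
r43=101011 pc4: +16 =122
r44=101100 pc3: +8 =130
r45=101101 pc4: +16 =146
r46=101110 pc4: +16 =162
r47=101111 pc5: +32 =194
r48=110000 pc2: +4 =198
r49=110001 pc3: +8 =206
r50=110010 pc3: +8 =214
r51=110011 pc4: +16 =230
r52=110100 pc3: +8 =238
r53=110101 pc4: +16 =254
r54=110110 pc4: +16 =270
r55=110111 pc5: +32 =302
r56=111000 pc3: +8 =310
r57=111001 pc4: +16 =326
r58=111010 pc4: +16 =342
r59=111011 pc5: +32 =374
r60=111100 pc4: +16 =390
r61=111101 pc5: +32 =422
r62=111110 pc5: +32 =454
r63=111111 pc6: +64 =518
r64=1000000 pc1: +2 =520
r65=1000001 pc2: +4 =524
r66=1000010 pc2: +4 =528
r67=1000011 pc3: +8 =536
r68=1000100 pc2: +4 =540
r69=1000101 pc3: +8 =548
r70=1000110 pc3: +8 =556
r71=1000111 pc4: +16 =572
r72=1001000 pc2: +4 =576
r73=1001001 pc3: +8 =584
r74=1001010 pc3: +8 =592
r75=1001011 pc4: +16 =608
r76=1001100 pc3: +8 =616
r77=1001101 pc4: +16 =632
r78=1001110 pc4: +16 =648
r79=1001111 pc5: +32 =680
r80=1010000 pc2: +4 =684
r81=1010001 pc3: +8 =692
r82=1010010 pc3: +8 =700
r83=1010011 pc4: +16 =716
r84=1010100 pc3: +8 =724
r85=1010101 pc4: +16 =740
r86=1010110 pc4: +16 =756
r87=1010111 pc5: +32 =788
r88=1011000 pc3: +8 =796
r89=1011001 pc4: +16 =812
r90=1011010 pc4: +16 =828
r91=1011011 pc5: +32 =860
r92=1011100 pc4: +16 =876
r93=1011101 pc5: +32 =908
r94=1011110 pc5: +32 =940
r95=1011111 pc6: +64 =1004
r96=1100000 pc2: +4 =1008
r97=1100001 pc3: +8 =1016
r98=1100010 pc3: +8 =1024
r99=1100011 pc4: +16 =1040
r100=1100100 pc3: +8 =1048
r101=1100101 pc4: +16 =1064
r102=1100110 pc4: +16 =1080
r103=1100111 pc5: +32 =1112
r104=1101000 pc3: +8 =1120
r105=1101001 pc4: +16 =1136
r106=1101010 pc4: +16 =1152
r107=1101011 pc5: +32 =1184
r108=1101100 pc4: +16 =1200
r109=1101101 pc5: +32 =1232

Answer: 1232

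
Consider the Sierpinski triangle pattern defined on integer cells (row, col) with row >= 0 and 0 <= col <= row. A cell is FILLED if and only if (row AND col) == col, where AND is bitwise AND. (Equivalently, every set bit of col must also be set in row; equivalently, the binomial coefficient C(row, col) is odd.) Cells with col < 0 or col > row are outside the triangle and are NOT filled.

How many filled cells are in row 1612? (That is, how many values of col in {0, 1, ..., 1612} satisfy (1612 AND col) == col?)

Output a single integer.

Answer: 32

Derivation:
1612 in binary = 11001001100
popcount(1612) = number of 1-bits in 11001001100 = 5
A col c satisfies (1612 AND c) == c iff every set bit of c is also set in 1612; each of the 5 set bits of 1612 can independently be on or off in c.
count = 2^5 = 32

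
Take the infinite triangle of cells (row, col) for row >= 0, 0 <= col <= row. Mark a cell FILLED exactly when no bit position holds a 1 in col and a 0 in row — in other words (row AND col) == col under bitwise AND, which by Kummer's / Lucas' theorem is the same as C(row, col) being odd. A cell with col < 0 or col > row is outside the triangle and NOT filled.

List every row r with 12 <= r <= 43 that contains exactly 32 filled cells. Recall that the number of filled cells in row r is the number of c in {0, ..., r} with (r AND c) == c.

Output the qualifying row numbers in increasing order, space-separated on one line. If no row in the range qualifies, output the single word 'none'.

Row r has 2^popcount(r) filled cells, so we need popcount(r) = log2(32) = 5.
Scan r = 12..43 and keep those with exactly 5 one-bits:
r=12=1100 popcount=2 -> skip
r=13=1101 popcount=3 -> skip
r=14=1110 popcount=3 -> skip
r=15=1111 popcount=4 -> skip
r=16=10000 popcount=1 -> skip
r=17=10001 popcount=2 -> skip
r=18=10010 popcount=2 -> skip
r=19=10011 popcount=3 -> skip
r=20=10100 popcount=2 -> skip
r=21=10101 popcount=3 -> skip
r=22=10110 popcount=3 -> skip
r=23=10111 popcount=4 -> skip
r=24=11000 popcount=2 -> skip
r=25=11001 popcount=3 -> skip
r=26=11010 popcount=3 -> skip
r=27=11011 popcount=4 -> skip
r=28=11100 popcount=3 -> skip
r=29=11101 popcount=4 -> skip
r=30=11110 popcount=4 -> skip
r=31=11111 popcount=5 -> KEEP
r=32=100000 popcount=1 -> skip
r=33=100001 popcount=2 -> skip
r=34=100010 popcount=2 -> skip
r=35=100011 popcount=3 -> skip
r=36=100100 popcount=2 -> skip
r=37=100101 popcount=3 -> skip
r=38=100110 popcount=3 -> skip
r=39=100111 popcount=4 -> skip
r=40=101000 popcount=2 -> skip
r=41=101001 popcount=3 -> skip
r=42=101010 popcount=3 -> skip
r=43=101011 popcount=4 -> skip
Kept rows: 31

Answer: 31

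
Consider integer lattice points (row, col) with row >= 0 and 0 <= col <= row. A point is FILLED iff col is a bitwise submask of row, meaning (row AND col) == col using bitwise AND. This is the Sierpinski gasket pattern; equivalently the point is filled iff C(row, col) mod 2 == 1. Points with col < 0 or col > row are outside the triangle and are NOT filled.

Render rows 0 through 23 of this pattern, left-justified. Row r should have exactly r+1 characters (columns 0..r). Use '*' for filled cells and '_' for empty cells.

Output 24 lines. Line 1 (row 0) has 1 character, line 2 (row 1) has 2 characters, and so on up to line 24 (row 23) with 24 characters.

Answer: *
**
*_*
****
*___*
**__**
*_*_*_*
********
*_______*
**______**
*_*_____*_*
****____****
*___*___*___*
**__**__**__**
*_*_*_*_*_*_*_*
****************
*_______________*
**______________**
*_*_____________*_*
****____________****
*___*___________*___*
**__**__________**__**
*_*_*_*_________*_*_*_*
********________********

Derivation:
r0=0: *
r1=1: **
r2=10: *_*
r3=11: ****
r4=100: *___*
r5=101: **__**
r6=110: *_*_*_*
r7=111: ********
r8=1000: *_______*
r9=1001: **______**
r10=1010: *_*_____*_*
r11=1011: ****____****
r12=1100: *___*___*___*
r13=1101: **__**__**__**
r14=1110: *_*_*_*_*_*_*_*
r15=1111: ****************
r16=10000: *_______________*
r17=10001: **______________**
r18=10010: *_*_____________*_*
r19=10011: ****____________****
r20=10100: *___*___________*___*
r21=10101: **__**__________**__**
r22=10110: *_*_*_*_________*_*_*_*
r23=10111: ********________********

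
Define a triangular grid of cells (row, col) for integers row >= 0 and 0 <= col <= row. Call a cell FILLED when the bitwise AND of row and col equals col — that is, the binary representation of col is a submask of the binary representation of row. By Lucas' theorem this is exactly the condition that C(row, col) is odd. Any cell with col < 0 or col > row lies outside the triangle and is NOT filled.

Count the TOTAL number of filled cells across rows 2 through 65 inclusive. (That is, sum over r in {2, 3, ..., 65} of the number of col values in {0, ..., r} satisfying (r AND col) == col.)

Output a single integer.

r2=10 pc1: +2 =2
r3=11 pc2: +4 =6
r4=100 pc1: +2 =8
r5=101 pc2: +4 =12
r6=110 pc2: +4 =16
r7=111 pc3: +8 =24
r8=1000 pc1: +2 =26
r9=1001 pc2: +4 =30
r10=1010 pc2: +4 =34
r11=1011 pc3: +8 =42
r12=1100 pc2: +4 =46
r13=1101 pc3: +8 =54
r14=1110 pc3: +8 =62
r15=1111 pc4: +16 =78
r16=10000 pc1: +2 =80
r17=10001 pc2: +4 =84
r18=10010 pc2: +4 =88
r19=10011 pc3: +8 =96
r20=10100 pc2: +4 =100
r21=10101 pc3: +8 =108
r22=10110 pc3: +8 =116
r23=10111 pc4: +16 =132
r24=11000 pc2: +4 =136
r25=11001 pc3: +8 =144
r26=11010 pc3: +8 =152
r27=11011 pc4: +16 =168
r28=11100 pc3: +8 =176
r29=11101 pc4: +16 =192
r30=11110 pc4: +16 =208
r31=11111 pc5: +32 =240
r32=100000 pc1: +2 =242
r33=100001 pc2: +4 =246
r34=100010 pc2: +4 =250
r35=100011 pc3: +8 =258
r36=100100 pc2: +4 =262
r37=100101 pc3: +8 =270
r38=100110 pc3: +8 =278
r39=100111 pc4: +16 =294
r40=101000 pc2: +4 =298
r41=101001 pc3: +8 =306
r42=101010 pc3: +8 =314
r43=101011 pc4: +16 =330
r44=101100 pc3: +8 =338
r45=101101 pc4: +16 =354
r46=101110 pc4: +16 =370
r47=101111 pc5: +32 =402
r48=110000 pc2: +4 =406
r49=110001 pc3: +8 =414
r50=110010 pc3: +8 =422
r51=110011 pc4: +16 =438
r52=110100 pc3: +8 =446
r53=110101 pc4: +16 =462
r54=110110 pc4: +16 =478
r55=110111 pc5: +32 =510
r56=111000 pc3: +8 =518
r57=111001 pc4: +16 =534
r58=111010 pc4: +16 =550
r59=111011 pc5: +32 =582
r60=111100 pc4: +16 =598
r61=111101 pc5: +32 =630
r62=111110 pc5: +32 =662
r63=111111 pc6: +64 =726
r64=1000000 pc1: +2 =728
r65=1000001 pc2: +4 =732

Answer: 732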